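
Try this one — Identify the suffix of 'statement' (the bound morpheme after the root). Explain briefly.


The word 'statement' = 'state' (root) + '-ment' (suffix). The suffix is '-ment'.

ment


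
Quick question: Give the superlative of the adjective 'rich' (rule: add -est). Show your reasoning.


Apply superlative formation (add -est): 'rich' -> 'richest'.

richest


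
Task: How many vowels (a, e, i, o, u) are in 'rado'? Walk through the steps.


Vowels in 'rado': a, o = 2 vowels.

2


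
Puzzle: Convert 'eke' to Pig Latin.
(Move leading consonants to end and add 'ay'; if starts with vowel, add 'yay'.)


'eke' starts with a vowel, so add 'yay': 'ekeyay'.

ekeyay


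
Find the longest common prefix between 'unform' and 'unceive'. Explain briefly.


Compare from the start: 2 characters match: 'un'. Mismatch at position 3: 'f' vs 'c'.

un


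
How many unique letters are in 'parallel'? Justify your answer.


Unique letters in 'parallel': {a, e, l, p, r} = 5 distinct letters.

5


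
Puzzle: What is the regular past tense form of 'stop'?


Apply rule: Double final consonant and add -ed. 'stop' becomes 'stopped'.

stopped


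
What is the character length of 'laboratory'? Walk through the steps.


Spell out 'laboratory' and number each letter: l(1), a(2), b(3), o(4), r(5), a(6), t(7), o(8), r(9), y(10). Total: 10 letters.

10


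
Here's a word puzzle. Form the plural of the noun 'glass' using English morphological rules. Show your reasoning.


Apply rule: Add -es (sibilant/fricative ending). 'glass' becomes 'glasses'.

glasses


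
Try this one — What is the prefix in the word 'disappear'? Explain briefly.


The word 'disappear' = 'dis' (prefix) + 'appear' (root). The prefix is 'dis'.

dis


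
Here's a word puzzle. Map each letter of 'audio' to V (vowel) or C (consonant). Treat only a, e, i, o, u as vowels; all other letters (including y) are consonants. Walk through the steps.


Letter mapping: a = V, u = V, d = C, i = V, o = V.

VVCVV


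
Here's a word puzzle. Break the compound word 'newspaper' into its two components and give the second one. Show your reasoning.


Split 'newspaper' into 'news' + 'paper'. The second part is 'paper'.

paper


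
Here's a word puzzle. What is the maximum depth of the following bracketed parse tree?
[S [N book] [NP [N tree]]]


Count bracket nesting levels:
'[' at pos 0: depth = 1
'[' at pos 3: depth = 2
'[' at pos 12: depth = 2
'[' at pos 16: depth = 3
Maximum depth reached: 3

3


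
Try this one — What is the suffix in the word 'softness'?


The word 'softness' = 'soft' (root) + '-ness' (suffix). The suffix is '-ness'.

ness


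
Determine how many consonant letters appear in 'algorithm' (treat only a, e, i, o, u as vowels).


Consonants in 'algorithm': l, g, r, t, h, m = 6 consonants.

6


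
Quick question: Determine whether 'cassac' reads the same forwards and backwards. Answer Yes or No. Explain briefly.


Forward: 'cassac'
Reversed: 'cassac'
They are identical.

Yes


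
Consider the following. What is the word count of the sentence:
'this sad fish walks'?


Split into words: this | sad | fish | walks = 4 words.

4


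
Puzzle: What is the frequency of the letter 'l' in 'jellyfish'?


Letter 'l' in 'jellyfish': found at position(s) 3, 4 = 2 occurrence(s).

2


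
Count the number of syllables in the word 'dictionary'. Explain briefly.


Break 'dictionary' into syllables: dic-tion-ar-y -> dic | tion | ar | y = 4 syllables

4 syllables


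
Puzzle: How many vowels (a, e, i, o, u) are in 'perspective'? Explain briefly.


Vowels in 'perspective': e, e, i, e = 4 vowels.

4


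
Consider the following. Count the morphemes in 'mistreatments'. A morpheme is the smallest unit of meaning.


Decomposition: mis- (prefix) + treat (root) + -ment (suffix) + -s (plural) = 4 morpheme(s)

4 morphemes


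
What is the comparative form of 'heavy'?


Apply comparative formation (consonant + y: change y to i, add -er): 'heavy' -> 'heavier'.

heavier


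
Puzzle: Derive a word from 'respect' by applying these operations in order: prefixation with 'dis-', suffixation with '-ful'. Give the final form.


Step 1: Add prefix 'dis-' to 'respect' = 'disrespect'
Step 2: Add suffix '-ful' to 'disrespect' = 'disrespectful'

disrespectful


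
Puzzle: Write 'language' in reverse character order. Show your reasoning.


Reverse 'language' character by character: 'egaugnal'.

egaugnal


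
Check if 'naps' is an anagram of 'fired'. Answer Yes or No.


Sorted letters of 'naps': 'anps'
Sorted letters of 'fired': 'defir'
They do not match.

No


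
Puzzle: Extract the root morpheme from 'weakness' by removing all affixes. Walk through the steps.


Remove suffix '-ness' from 'weakness' to get root 'weak'.

weak


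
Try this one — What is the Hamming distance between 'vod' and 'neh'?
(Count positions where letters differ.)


Alignment:
Position 1: 'v' vs 'n' = DIFFER
Position 2: 'o' vs 'e' = DIFFER
Position 3: 'd' vs 'h' = DIFFER
Total differences: 3

3


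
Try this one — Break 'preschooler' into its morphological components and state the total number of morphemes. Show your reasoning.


Step 1: Identify prefix: 'pre' (meaning: before)
Step 2: Identify root: 'school'
Step 3: Identify suffix(es): 'er'
Decomposition: pre- (prefix: before) + school (root) + -er (suffix: one who)
Total morphemes: 3

3 morphemes (pre- (prefix: before) + school (root) + -er (suffix: one who))


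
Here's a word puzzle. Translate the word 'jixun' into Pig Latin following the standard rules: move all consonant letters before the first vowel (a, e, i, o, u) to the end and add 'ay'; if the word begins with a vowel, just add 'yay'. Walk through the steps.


'jixun': move consonant cluster 'j' to end and add 'ay': 'ixunjay'.

ixunjay


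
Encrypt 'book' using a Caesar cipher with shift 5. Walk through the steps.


Shift each letter by 5: b -> g, o -> t, o -> t, k -> p. Result: 'gttp'.

gttp


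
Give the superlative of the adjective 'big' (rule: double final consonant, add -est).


Apply superlative formation (double final consonant, add -est): 'big' -> 'biggest'.

biggest


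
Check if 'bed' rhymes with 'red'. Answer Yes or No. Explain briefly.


Rime (stressed vowel + following sounds) of 'bed': -ed = /ɛd/
Rime of 'red': -ed = /ɛd/
/ɛd/ and /ɛd/ are the same ending sound, so the words rhyme.

Yes


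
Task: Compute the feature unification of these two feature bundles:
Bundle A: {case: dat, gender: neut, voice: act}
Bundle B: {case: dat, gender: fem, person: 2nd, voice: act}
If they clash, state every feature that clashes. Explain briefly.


Compare features:
case: A=dat vs B=dat -> unified: dat
gender: A=neut vs B=fem -> CLASH
person: A=_ vs B=2nd -> unified: 2nd
voice: A=act vs B=act -> unified: act
Clash detected on feature 'gender' (neut vs fem); unification fails.

CLASH on 'gender' (neut vs fem)


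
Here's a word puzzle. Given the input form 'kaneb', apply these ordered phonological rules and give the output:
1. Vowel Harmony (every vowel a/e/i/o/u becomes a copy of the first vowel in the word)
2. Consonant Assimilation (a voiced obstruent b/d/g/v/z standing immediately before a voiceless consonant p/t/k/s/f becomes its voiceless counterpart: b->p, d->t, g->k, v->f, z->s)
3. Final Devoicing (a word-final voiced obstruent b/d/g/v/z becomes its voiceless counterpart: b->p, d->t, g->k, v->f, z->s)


Starting form: 'kaneb'
Rule 1: Vowel Harmony: all vowels become 'a' (matching first vowel). 'kaneb' -> 'kanab'
Rule 2: Consonant Assimilation: no voiced obstruent (b/d/g/v/z) stands immediately before a voiceless consonant (p/t/k/s/f). No change.
Rule 3: Final Devoicing: word-final voiced obstruent 'b' becomes voiceless 'p'. 'kanab' -> 'kanap'
Final form: 'kanap'

kanap


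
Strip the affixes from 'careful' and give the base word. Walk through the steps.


Remove suffix '-ful' from 'careful' to get root 'care'.

care


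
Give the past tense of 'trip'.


Apply rule: Double final consonant and add -ed. 'trip' becomes 'tripped'.

tripped


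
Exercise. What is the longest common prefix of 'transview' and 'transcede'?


Compare from the start: 5 characters match: 'trans'. Mismatch at position 6: 'v' vs 'c'.

trans


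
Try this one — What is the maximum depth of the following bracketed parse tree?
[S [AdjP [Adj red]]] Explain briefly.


Count bracket nesting levels:
'[' at pos 0: depth = 1
'[' at pos 3: depth = 2
'[' at pos 9: depth = 3
Maximum depth reached: 3

3


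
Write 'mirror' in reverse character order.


Reverse 'mirror' character by character: 'rorrim'.

rorrim


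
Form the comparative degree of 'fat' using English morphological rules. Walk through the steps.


Apply comparative formation (double final consonant, add -er): 'fat' -> 'fatter'.

fatter


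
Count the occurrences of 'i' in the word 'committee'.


Letter 'i' in 'committee': found at position(s) 5 = 1 occurrence(s).

1


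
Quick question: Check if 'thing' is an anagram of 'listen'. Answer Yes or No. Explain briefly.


Sorted letters of 'thing': 'ghint'
Sorted letters of 'listen': 'eilnst'
They do not match.

No


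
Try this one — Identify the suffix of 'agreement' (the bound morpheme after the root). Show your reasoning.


The word 'agreement' = 'agree' (root) + '-ment' (suffix). The suffix is '-ment'.

ment


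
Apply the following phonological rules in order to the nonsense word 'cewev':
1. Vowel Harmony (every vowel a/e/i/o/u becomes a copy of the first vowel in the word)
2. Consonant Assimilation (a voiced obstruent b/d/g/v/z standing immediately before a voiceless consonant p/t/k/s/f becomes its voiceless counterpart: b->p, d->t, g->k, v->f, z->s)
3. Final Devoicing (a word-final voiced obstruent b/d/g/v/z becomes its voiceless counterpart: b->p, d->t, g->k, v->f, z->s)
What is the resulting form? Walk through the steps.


Starting form: 'cewev'
Rule 1: Vowel Harmony: all vowels already match. No change.
Rule 2: Consonant Assimilation: no voiced obstruent (b/d/g/v/z) stands immediately before a voiceless consonant (p/t/k/s/f). No change.
Rule 3: Final Devoicing: word-final voiced obstruent 'v' becomes voiceless 'f'. 'cewev' -> 'cewef'
Final form: 'cewef'

cewef


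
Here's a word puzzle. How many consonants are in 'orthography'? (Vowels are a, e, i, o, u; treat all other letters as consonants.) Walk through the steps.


Consonants in 'orthography': r, t, h, g, r, p, h, y = 8 consonants.

8


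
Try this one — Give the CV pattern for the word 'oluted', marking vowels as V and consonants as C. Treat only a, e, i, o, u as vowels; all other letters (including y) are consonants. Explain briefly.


Letter mapping: o = V, l = C, u = V, t = C, e = V, d = C.

VCVCVC


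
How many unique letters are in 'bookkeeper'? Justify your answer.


Unique letters in 'bookkeeper': {b, e, k, o, p, r} = 6 distinct letters.

6


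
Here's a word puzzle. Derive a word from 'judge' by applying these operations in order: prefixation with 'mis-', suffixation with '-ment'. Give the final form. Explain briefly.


Step 1: Add prefix 'mis-' to 'judge' = 'misjudge'
Step 2: Add suffix '-ment' to 'misjudge' = 'misjudgment'

misjudgment


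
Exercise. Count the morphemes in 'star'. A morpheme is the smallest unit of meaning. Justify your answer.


Decomposition: star (free morpheme) = 1 morpheme(s)

1 morphemes


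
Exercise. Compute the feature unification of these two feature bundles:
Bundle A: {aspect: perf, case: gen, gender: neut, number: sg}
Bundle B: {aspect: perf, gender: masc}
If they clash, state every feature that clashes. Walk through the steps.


Compare features:
aspect: A=perf vs B=perf -> unified: perf
case: A=gen vs B=_ -> unified: gen
gender: A=neut vs B=masc -> CLASH
number: A=sg vs B=_ -> unified: sg
Clash detected on feature 'gender' (neut vs masc); unification fails.

CLASH on 'gender' (neut vs masc)


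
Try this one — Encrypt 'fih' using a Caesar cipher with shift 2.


Shift each letter by 2: f -> h, i -> k, h -> j. Result: 'hkj'.

hkj


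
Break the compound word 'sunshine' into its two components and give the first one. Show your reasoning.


Split 'sunshine' into 'sun' + 'shine'. The first part is 'sun'.

sun


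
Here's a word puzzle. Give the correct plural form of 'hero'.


Apply rule: Add -es (consonant + o). 'hero' becomes 'heroes'.

heroes


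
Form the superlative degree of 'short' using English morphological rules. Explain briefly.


Apply superlative formation (add -est): 'short' -> 'shortest'.

shortest


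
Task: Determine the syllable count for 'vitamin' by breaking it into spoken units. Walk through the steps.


Break 'vitamin' into syllables: vi-ta-min -> vi | ta | min = 3 syllables

3 syllables


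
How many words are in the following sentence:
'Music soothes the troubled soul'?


Split into words: Music | soothes | the | troubled | soul = 5 words.

5


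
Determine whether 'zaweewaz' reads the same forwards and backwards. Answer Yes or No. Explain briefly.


Forward: 'zaweewaz'
Reversed: 'zaweewaz'
They are identical.

Yes


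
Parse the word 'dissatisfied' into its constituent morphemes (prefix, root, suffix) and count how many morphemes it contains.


Step 1: Identify prefix: 'dis' (meaning: not/apart)
Step 2: Identify root: 'satisfy'
Step 3: Identify suffix(es): 'ed'
Decomposition: dis- (prefix: not/apart) + satisfy (root) + -ed (suffix: past)
Total morphemes: 3

3 morphemes (dis- (prefix: not/apart) + satisfy (root) + -ed (suffix: past))


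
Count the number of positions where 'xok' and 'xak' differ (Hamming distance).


Alignment:
Position 1: 'x' vs 'x' = match
Position 2: 'o' vs 'a' = DIFFER
Position 3: 'k' vs 'k' = match
Total differences: 1

1


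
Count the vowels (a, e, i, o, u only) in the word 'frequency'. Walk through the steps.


Vowels in 'frequency': e, u, e = 3 vowels.

3


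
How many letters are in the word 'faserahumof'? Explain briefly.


Spell out 'faserahumof' and number each letter: f(1), a(2), s(3), e(4), r(5), a(6), h(7), u(8), m(9), o(10), f(11). Total: 11 letters.

11


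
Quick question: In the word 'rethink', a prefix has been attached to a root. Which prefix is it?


The word 'rethink' = 're' (prefix) + 'think' (root). The prefix is 're'.

re


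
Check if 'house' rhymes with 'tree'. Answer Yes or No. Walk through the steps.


Rime (stressed vowel + following sounds) of 'house': -ouse = /aʊs/
Rime of 'tree': -ee = /iː/
/aʊs/ and /iː/ are different ending sounds, so the words do not rhyme.

No


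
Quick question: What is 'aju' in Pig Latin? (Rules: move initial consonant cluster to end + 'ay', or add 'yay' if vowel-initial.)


'aju' starts with a vowel, so add 'yay': 'ajuyay'.

ajuyay


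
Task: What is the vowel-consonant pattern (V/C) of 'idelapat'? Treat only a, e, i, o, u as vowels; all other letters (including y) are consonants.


Letter mapping: i = V, d = C, e = V, l = C, a = V, p = C, a = V, t = C.

VCVCVCVC


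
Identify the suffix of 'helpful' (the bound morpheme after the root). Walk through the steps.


The word 'helpful' = 'help' (root) + '-ful' (suffix). The suffix is '-ful'.

ful


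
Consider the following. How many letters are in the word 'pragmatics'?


Spell out 'pragmatics' and number each letter: p(1), r(2), a(3), g(4), m(5), a(6), t(7), i(8), c(9), s(10). Total: 10 letters.

10


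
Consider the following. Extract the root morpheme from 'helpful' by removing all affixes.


Remove suffix '-ful' from 'helpful' to get root 'help'.

help


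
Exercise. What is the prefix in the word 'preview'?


The word 'preview' = 'pre' (prefix) + 'view' (root). The prefix is 'pre'.

pre


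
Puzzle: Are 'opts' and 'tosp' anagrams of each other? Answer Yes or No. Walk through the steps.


Sorted letters of 'opts': 'opst'
Sorted letters of 'tosp': 'opst'
They match.

Yes


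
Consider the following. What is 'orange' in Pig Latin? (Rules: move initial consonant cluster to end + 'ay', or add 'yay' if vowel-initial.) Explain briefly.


'orange' starts with a vowel, so add 'yay': 'orangeyay'.

orangeyay


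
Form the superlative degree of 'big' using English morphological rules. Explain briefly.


Apply superlative formation (double final consonant, add -est): 'big' -> 'biggest'.

biggest


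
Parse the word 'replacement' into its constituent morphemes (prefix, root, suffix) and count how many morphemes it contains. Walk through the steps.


Step 1: Identify prefix: 're' (meaning: again)
Step 2: Identify root: 'place'
Step 3: Identify suffix(es): 'ment'
Decomposition: re- (prefix: again) + place (root) + -ment (suffix: action/result)
Total morphemes: 3

3 morphemes (re- (prefix: again) + place (root) + -ment (suffix: action/result))


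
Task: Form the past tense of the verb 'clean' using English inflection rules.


Apply rule: Add -ed. 'clean' becomes 'cleaned'.

cleaned


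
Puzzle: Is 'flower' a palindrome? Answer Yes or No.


Forward: 'flower'
Reversed: 'rewolf'
They differ.

No


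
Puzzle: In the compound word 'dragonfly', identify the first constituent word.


Split 'dragonfly' into 'dragon' + 'fly'. The first part is 'dragon'.

dragon


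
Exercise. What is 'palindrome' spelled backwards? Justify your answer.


Reverse 'palindrome' character by character: 'emordnilap'.

emordnilap


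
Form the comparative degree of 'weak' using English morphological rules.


Apply comparative formation (add -er): 'weak' -> 'weaker'.

weaker


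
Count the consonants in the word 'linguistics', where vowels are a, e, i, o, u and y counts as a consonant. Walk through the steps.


Consonants in 'linguistics': l, n, g, s, t, c, s = 7 consonants.

7


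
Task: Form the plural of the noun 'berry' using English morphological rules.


Apply rule: Change -y to -ies (consonant + y). 'berry' becomes 'berries'.

berries


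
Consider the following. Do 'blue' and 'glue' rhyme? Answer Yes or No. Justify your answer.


Rime (stressed vowel + following sounds) of 'blue': -ue = /uː/
Rime of 'glue': -ue = /uː/
/uː/ and /uː/ are the same ending sound, so the words rhyme.

Yes


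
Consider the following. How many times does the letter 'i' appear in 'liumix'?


Letter 'i' in 'liumix': found at position(s) 2, 5 = 2 occurrence(s).

2


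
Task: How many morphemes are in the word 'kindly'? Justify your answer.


Decomposition: kind (root) + -ly (suffix) = 2 morpheme(s)

2 morphemes


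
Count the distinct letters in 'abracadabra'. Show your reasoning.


Unique letters in 'abracadabra': {a, b, c, d, r} = 5 distinct letters.

5


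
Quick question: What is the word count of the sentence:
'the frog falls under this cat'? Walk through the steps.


Split into words: the | frog | falls | under | this | cat = 6 words.

6


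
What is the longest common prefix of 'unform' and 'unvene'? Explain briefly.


Compare from the start: 2 characters match: 'un'. Mismatch at position 3: 'f' vs 'v'.

un


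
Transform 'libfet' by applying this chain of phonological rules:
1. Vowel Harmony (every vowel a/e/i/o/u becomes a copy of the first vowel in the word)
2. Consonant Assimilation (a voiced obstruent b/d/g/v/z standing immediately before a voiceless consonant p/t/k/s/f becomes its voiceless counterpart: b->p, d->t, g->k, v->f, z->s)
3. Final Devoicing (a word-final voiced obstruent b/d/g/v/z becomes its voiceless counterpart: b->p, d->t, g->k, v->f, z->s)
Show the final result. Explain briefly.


Starting form: 'libfet'
Rule 1: Vowel Harmony: all vowels become 'i' (matching first vowel). 'libfet' -> 'libfit'
Rule 2: Consonant Assimilation: voiced obstruent before voiceless consonant becomes voiceless ('bf' -> 'pf'). 'libfit' -> 'lipfit'
Rule 3: Final Devoicing: final consonant 't' is not one of the voiced obstruents b/d/g/v/z. No change.
Final form: 'lipfit'

lipfit


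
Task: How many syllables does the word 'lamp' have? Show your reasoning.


Break 'lamp' into syllables: lamp -> lamp = 1 syllable

1 syllable


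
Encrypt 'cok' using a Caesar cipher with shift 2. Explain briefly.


Shift each letter by 2: c -> e, o -> q, k -> m. Result: 'eqm'.

eqm


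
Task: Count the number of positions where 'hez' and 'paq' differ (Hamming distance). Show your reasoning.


Alignment:
Position 1: 'h' vs 'p' = DIFFER
Position 2: 'e' vs 'a' = DIFFER
Position 3: 'z' vs 'q' = DIFFER
Total differences: 3

3


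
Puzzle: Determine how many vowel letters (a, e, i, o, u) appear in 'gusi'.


Vowels in 'gusi': u, i = 2 vowels.

2


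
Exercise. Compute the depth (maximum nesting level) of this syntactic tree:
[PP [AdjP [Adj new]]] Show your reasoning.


Count bracket nesting levels:
'[' at pos 0: depth = 1
'[' at pos 4: depth = 2
'[' at pos 10: depth = 3
Maximum depth reached: 3

3


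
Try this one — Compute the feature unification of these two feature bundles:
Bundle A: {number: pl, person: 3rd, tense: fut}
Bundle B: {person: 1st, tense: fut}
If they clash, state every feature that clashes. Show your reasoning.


Compare features:
number: A=pl vs B=_ -> unified: pl
person: A=3rd vs B=1st -> CLASH
tense: A=fut vs B=fut -> unified: fut
Clash detected on feature 'person' (3rd vs 1st); unification fails.

CLASH on 'person' (3rd vs 1st)


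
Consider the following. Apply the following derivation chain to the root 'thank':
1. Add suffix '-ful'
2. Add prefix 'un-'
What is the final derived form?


Step 1: Add suffix '-ful' to 'thank' = 'thankful'
Step 2: Add prefix 'un-' to 'thankful' = 'unthankful'

unthankful


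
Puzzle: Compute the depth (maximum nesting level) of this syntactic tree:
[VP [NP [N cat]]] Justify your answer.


Count bracket nesting levels:
'[' at pos 0: depth = 1
'[' at pos 4: depth = 2
'[' at pos 8: depth = 3
Maximum depth reached: 3

3


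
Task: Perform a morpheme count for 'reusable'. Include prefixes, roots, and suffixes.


Decomposition: re- (prefix) + use (root) + -able (suffix) = 3 morpheme(s)

3 morphemes


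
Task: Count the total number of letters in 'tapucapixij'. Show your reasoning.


Spell out 'tapucapixij' and number each letter: t(1), a(2), p(3), u(4), c(5), a(6), p(7), i(8), x(9), i(10), j(11). Total: 11 letters.

11


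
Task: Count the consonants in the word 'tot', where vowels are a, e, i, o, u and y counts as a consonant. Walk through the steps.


Consonants in 'tot': t, t = 2 consonants.

2


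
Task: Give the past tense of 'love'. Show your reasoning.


Apply rule: Add -d (word ends in -e). 'love' becomes 'loved'.

loved


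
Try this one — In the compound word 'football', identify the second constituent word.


Split 'football' into 'foot' + 'ball'. The second part is 'ball'.

ball


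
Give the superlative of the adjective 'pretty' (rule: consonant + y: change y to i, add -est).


Apply superlative formation (consonant + y: change y to i, add -est): 'pretty' -> 'prettiest'.

prettiest


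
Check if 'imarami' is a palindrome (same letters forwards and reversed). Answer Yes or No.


Forward: 'imarami'
Reversed: 'imarami'
They are identical.

Yes


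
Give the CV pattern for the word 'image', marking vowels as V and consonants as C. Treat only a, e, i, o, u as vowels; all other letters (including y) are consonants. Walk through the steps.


Letter mapping: i = V, m = C, a = V, g = C, e = V.

VCVCV


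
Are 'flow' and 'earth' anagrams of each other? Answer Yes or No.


Sorted letters of 'flow': 'flow'
Sorted letters of 'earth': 'aehrt'
They do not match.

No


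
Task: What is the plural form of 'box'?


Apply rule: Add -es (sibilant/fricative ending). 'box' becomes 'boxes'.

boxes


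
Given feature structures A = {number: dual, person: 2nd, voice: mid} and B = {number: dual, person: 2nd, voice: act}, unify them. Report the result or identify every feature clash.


Compare features:
number: A=dual vs B=dual -> unified: dual
person: A=2nd vs B=2nd -> unified: 2nd
voice: A=mid vs B=act -> CLASH
Clash detected on feature 'voice' (mid vs act); unification fails.

CLASH on 'voice' (mid vs act)


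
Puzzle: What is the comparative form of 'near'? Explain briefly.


Apply comparative formation (add -er): 'near' -> 'nearer'.

nearer


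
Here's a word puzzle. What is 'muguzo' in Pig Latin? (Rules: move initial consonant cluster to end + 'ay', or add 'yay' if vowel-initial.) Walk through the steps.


'muguzo': move consonant cluster 'm' to end and add 'ay': 'uguzomay'.

uguzomay


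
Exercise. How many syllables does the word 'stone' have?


Break 'stone' into syllables: stone -> stone = 1 syllable

1 syllable


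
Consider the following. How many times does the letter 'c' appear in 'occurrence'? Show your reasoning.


Letter 'c' in 'occurrence': found at position(s) 2, 3, 9 = 3 occurrence(s).

3


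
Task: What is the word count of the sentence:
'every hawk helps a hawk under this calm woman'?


Split into words: every | hawk | helps | a | hawk | under | this | calm | woman = 9 words.

9


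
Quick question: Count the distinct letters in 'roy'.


Unique letters in 'roy': {o, r, y} = 3 distinct letters.

3


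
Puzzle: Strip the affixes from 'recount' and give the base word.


Remove prefix 're' from 'recount' to get root 'count'.

count


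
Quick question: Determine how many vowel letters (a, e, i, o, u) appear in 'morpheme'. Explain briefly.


Vowels in 'morpheme': o, e, e = 3 vowels.

3


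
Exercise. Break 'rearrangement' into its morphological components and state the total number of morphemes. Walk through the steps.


Step 1: Identify prefix: 're' (meaning: again)
Step 2: Identify root: 'arrange'
Step 3: Identify suffix(es): 'ment'
Decomposition: re- (prefix: again) + arrange (root) + -ment (suffix: action/result)
Total morphemes: 3

3 morphemes (re- (prefix: again) + arrange (root) + -ment (suffix: action/result))


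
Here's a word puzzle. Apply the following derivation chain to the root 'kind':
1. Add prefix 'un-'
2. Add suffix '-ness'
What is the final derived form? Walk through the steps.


Step 1: Add prefix 'un-' to 'kind' = 'unkind'
Step 2: Add suffix '-ness' to 'unkind' = 'unkindness'

unkindness


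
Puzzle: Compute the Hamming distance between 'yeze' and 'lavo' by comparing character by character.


Alignment:
Position 1: 'y' vs 'l' = DIFFER
Position 2: 'e' vs 'a' = DIFFER
Position 3: 'z' vs 'v' = DIFFER
Position 4: 'e' vs 'o' = DIFFER
Total differences: 4

4


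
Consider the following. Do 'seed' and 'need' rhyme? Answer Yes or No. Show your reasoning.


Rime (stressed vowel + following sounds) of 'seed': -eed = /iːd/
Rime of 'need': -eed = /iːd/
/iːd/ and /iːd/ are the same ending sound, so the words rhyme.

Yes


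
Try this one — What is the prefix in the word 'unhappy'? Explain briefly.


The word 'unhappy' = 'un' (prefix) + 'happy' (root). The prefix is 'un'.

un


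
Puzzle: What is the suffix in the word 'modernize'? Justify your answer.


The word 'modernize' = 'modern' (root) + '-ize' (suffix). The suffix is '-ize'.

ize


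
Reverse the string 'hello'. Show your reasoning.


Reverse 'hello' character by character: 'olleh'.

olleh


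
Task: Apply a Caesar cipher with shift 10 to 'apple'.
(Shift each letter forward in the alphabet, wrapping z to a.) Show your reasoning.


Shift each letter by 10: a -> k, p -> z, p -> z, l -> v, e -> o. Result: 'kzzvo'.

kzzvo


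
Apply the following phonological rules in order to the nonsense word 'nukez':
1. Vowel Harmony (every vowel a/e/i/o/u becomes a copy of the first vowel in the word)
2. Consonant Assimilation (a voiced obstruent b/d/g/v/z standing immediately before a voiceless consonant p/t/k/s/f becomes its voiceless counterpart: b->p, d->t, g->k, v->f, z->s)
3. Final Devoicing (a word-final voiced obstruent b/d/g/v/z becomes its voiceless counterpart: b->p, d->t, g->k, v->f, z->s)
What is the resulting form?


Starting form: 'nukez'
Rule 1: Vowel Harmony: all vowels become 'u' (matching first vowel). 'nukez' -> 'nukuz'
Rule 2: Consonant Assimilation: no voiced obstruent (b/d/g/v/z) stands immediately before a voiceless consonant (p/t/k/s/f). No change.
Rule 3: Final Devoicing: word-final voiced obstruent 'z' becomes voiceless 's'. 'nukuz' -> 'nukus'
Final form: 'nukus'

nukus


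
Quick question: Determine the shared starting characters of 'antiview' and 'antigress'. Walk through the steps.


Compare from the start: 4 characters match: 'anti'. Mismatch at position 5: 'v' vs 'g'.

anti


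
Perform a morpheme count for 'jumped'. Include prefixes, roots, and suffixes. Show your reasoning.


Decomposition: jump (root) + -ed (suffix) = 2 morpheme(s)

2 morphemes


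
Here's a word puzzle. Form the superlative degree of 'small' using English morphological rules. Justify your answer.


Apply superlative formation (add -est): 'small' -> 'smallest'.

smallest


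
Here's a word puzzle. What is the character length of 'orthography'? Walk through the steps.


Spell out 'orthography' and number each letter: o(1), r(2), t(3), h(4), o(5), g(6), r(7), a(8), p(9), h(10), y(11). Total: 11 letters.

11


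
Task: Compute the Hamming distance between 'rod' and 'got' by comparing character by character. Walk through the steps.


Alignment:
Position 1: 'r' vs 'g' = DIFFER
Position 2: 'o' vs 'o' = match
Position 3: 'd' vs 't' = DIFFER
Total differences: 2

2


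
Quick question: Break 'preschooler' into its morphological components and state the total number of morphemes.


Step 1: Identify prefix: 'pre' (meaning: before)
Step 2: Identify root: 'school'
Step 3: Identify suffix(es): 'er'
Decomposition: pre- (prefix: before) + school (root) + -er (suffix: one who)
Total morphemes: 3

3 morphemes (pre- (prefix: before) + school (root) + -er (suffix: one who))


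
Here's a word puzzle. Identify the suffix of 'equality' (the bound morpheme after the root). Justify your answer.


The word 'equality' = 'equal' (root) + '-ity' (suffix). The suffix is '-ity'.

ity


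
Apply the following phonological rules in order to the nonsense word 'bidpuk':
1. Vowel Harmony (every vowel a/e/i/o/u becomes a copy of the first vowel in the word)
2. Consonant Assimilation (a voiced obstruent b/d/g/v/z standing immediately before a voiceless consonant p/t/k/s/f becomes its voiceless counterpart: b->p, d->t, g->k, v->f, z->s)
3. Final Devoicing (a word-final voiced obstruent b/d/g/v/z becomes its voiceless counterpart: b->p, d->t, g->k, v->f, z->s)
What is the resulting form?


Starting form: 'bidpuk'
Rule 1: Vowel Harmony: all vowels become 'i' (matching first vowel). 'bidpuk' -> 'bidpik'
Rule 2: Consonant Assimilation: voiced obstruent before voiceless consonant becomes voiceless ('dp' -> 'tp'). 'bidpik' -> 'bitpik'
Rule 3: Final Devoicing: final consonant 'k' is not one of the voiced obstruents b/d/g/v/z. No change.
Final form: 'bitpik'

bitpik


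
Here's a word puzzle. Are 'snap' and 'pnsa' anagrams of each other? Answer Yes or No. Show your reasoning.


Sorted letters of 'snap': 'anps'
Sorted letters of 'pnsa': 'anps'
They match.

Yes


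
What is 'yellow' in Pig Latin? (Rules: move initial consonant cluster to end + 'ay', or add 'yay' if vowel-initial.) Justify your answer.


'yellow': move consonant cluster 'y' to end and add 'ay': 'ellowyay'.

ellowyay


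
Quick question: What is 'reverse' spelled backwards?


Reverse 'reverse' character by character: 'esrever'.

esrever


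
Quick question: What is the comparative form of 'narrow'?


Apply comparative formation (add -er): 'narrow' -> 'narrower'.

narrower


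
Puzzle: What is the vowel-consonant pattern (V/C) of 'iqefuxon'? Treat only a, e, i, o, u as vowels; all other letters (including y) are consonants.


Letter mapping: i = V, q = C, e = V, f = C, u = V, x = C, o = V, n = C.

VCVCVCVC


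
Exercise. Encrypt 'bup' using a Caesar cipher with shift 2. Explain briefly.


Shift each letter by 2: b -> d, u -> w, p -> r. Result: 'dwr'.

dwr


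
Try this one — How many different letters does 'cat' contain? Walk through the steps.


Unique letters in 'cat': {a, c, t} = 3 distinct letters.

3


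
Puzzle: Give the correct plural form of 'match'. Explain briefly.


Apply rule: Add -es (sibilant/fricative ending). 'match' becomes 'matches'.

matches


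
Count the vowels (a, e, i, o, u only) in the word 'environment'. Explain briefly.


Vowels in 'environment': e, i, o, e = 4 vowels.

4


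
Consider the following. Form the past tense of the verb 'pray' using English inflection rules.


Apply rule: Add -ed. 'pray' becomes 'prayed'.

prayed


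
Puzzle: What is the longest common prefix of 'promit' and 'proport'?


Compare from the start: 3 characters match: 'pro'. Mismatch at position 4: 'm' vs 'p'.

pro


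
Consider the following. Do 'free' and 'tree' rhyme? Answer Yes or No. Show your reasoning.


Rime (stressed vowel + following sounds) of 'free': -ee = /iː/
Rime of 'tree': -ee = /iː/
/iː/ and /iː/ are the same ending sound, so the words rhyme.

Yes


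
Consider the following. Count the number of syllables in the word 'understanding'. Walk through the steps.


Break 'understanding' into syllables: un-der-stand-ing -> un | der | stand | ing = 4 syllables

4 syllables


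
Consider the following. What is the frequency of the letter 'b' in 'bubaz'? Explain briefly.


Letter 'b' in 'bubaz': found at position(s) 1, 3 = 2 occurrence(s).

2


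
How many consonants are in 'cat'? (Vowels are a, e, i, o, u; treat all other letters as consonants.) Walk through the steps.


Consonants in 'cat': c, t = 2 consonants.

2


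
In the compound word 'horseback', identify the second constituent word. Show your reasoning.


Split 'horseback' into 'horse' + 'back'. The second part is 'back'.

back


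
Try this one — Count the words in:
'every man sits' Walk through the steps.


Split into words: every | man | sits = 3 words.

3


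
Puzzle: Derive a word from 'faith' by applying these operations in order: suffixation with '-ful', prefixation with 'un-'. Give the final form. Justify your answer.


Step 1: Add suffix '-ful' to 'faith' = 'faithful'
Step 2: Add prefix 'un-' to 'faithful' = 'unfaithful'

unfaithful


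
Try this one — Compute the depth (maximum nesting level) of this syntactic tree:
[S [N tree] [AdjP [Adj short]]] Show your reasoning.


Count bracket nesting levels:
'[' at pos 0: depth = 1
'[' at pos 3: depth = 2
'[' at pos 12: depth = 2
'[' at pos 18: depth = 3
Maximum depth reached: 3

3


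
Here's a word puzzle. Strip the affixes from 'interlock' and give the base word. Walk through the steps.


Remove prefix 'inter' from 'interlock' to get root 'lock'.

lock


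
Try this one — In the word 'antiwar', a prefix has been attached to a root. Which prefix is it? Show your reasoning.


The word 'antiwar' = 'anti' (prefix) + 'war' (root). The prefix is 'anti'.

anti


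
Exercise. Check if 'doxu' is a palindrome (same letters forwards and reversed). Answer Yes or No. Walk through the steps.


Forward: 'doxu'
Reversed: 'uxod'
They differ.

No


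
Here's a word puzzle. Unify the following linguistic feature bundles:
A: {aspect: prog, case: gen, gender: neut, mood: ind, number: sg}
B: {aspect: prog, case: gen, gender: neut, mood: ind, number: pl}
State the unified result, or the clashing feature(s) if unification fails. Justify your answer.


Compare features:
aspect: A=prog vs B=prog -> unified: prog
case: A=gen vs B=gen -> unified: gen
gender: A=neut vs B=neut -> unified: neut
mood: A=ind vs B=ind -> unified: ind
number: A=sg vs B=pl -> CLASH
Clash detected on feature 'number' (sg vs pl); unification fails.

CLASH on 'number' (sg vs pl)


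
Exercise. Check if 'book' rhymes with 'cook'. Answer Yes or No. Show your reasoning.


Rime (stressed vowel + following sounds) of 'book': -ook = /ʊk/
Rime of 'cook': -ook = /ʊk/
/ʊk/ and /ʊk/ are the same ending sound, so the words rhyme.

Yes


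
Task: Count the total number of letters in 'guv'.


Spell out 'guv' and number each letter: g(1), u(2), v(3). Total: 3 letters.

3


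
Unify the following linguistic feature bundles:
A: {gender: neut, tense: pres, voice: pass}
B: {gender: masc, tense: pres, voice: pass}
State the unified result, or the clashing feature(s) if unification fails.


Compare features:
gender: A=neut vs B=masc -> CLASH
tense: A=pres vs B=pres -> unified: pres
voice: A=pass vs B=pass -> unified: pass
Clash detected on feature 'gender' (neut vs masc); unification fails.

CLASH on 'gender' (neut vs masc)


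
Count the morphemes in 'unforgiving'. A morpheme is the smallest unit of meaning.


Decomposition: un- (prefix) + forgive (root) + -ing (suffix) = 3 morpheme(s)

3 morphemes


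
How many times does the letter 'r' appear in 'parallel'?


Letter 'r' in 'parallel': found at position(s) 3 = 1 occurrence(s).

1


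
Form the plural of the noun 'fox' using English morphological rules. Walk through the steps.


Apply rule: Add -es (sibilant/fricative ending). 'fox' becomes 'foxes'.

foxes


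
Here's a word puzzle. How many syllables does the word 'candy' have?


Break 'candy' into syllables: can-dy -> can | dy = 2 syllables

2 syllables


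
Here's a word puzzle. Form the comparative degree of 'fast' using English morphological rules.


Apply comparative formation (add -er): 'fast' -> 'faster'.

faster


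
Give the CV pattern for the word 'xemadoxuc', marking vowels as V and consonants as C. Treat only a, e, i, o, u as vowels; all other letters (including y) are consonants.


Letter mapping: x = C, e = V, m = C, a = V, d = C, o = V, x = C, u = V, c = C.

CVCVCVCVC


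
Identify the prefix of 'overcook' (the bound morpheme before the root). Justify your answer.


The word 'overcook' = 'over' (prefix) + 'cook' (root). The prefix is 'over'.

over


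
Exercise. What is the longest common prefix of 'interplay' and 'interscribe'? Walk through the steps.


Compare from the start: 5 characters match: 'inter'. Mismatch at position 6: 'p' vs 's'.

inter


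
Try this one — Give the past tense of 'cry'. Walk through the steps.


Apply rule: Change -y to -ied. 'cry' becomes 'cried'.

cried


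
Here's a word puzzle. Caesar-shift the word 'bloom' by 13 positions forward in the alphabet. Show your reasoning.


Shift each letter by 13: b -> o, l -> y, o -> b, o -> b, m -> z. Result: 'oybbz'.

oybbz


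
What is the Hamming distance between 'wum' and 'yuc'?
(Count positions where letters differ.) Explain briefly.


Alignment:
Position 1: 'w' vs 'y' = DIFFER
Position 2: 'u' vs 'u' = match
Position 3: 'm' vs 'c' = DIFFER
Total differences: 2

2


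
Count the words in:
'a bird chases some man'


Split into words: a | bird | chases | some | man = 5 words.

5


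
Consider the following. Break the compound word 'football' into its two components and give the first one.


Split 'football' into 'foot' + 'ball'. The first part is 'foot'.

foot


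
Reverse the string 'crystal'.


Reverse 'crystal' character by character: 'latsyrc'.

latsyrc


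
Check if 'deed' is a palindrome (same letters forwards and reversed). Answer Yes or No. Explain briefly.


Forward: 'deed'
Reversed: 'deed'
They are identical.

Yes


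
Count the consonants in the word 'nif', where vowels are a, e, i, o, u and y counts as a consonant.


Consonants in 'nif': n, f = 2 consonants.

2
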